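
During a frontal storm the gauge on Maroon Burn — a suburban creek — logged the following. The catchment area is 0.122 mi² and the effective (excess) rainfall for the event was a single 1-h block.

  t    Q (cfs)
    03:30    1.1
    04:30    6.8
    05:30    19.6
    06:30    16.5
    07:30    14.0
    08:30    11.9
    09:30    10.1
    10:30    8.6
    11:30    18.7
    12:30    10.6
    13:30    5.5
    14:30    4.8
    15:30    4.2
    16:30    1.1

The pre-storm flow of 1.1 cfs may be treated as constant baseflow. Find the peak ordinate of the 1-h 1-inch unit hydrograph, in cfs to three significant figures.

Direct runoff: 0.0, 5.7, 18.5, 15.4, 12.9, 10.8, 9.0, 7.5, 17.6, 9.5, 4.4, 3.7, 3.1, 0.0 cfs; ΣQ_DR = 118.1 cfs, peak = 18.5 cfs.
Runoff depth d = ΣQ_DR·Δt / A = 118.1 × 3600 / (0.122 mi²) = 1.500 in.
The 1-inch UH is the DRH scaled by (1 in)/d, so U_p = 18.5 × 1/1.500 = 12.3 cfs.

U_p ≈ 12.3 cfs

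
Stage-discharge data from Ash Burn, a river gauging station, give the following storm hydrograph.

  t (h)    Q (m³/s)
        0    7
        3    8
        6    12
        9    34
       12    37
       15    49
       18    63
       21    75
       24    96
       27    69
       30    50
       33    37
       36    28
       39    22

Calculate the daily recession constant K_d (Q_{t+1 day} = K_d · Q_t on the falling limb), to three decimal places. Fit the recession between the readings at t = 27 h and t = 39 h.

Between t = 27 h and t = 39 h the flow falls from 69 to 22 m³/s over 4×3 h = 12 h.
Per-interval ratio K = (22/69)^(1/4) = 0.7514; K_d = K^(24/3) = 0.102.

K_d ≈ 0.102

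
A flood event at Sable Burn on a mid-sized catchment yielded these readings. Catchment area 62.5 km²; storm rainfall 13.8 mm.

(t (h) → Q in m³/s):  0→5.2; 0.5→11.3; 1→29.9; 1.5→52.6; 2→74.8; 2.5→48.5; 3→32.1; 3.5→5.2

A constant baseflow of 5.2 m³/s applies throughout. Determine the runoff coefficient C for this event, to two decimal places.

C ≈ 0.45

ΣQ_DR = 218.0 m³/s; V = ΣQ_DR·Δt = 3.924 × 10^5 m³.
Runoff depth d = V / A = 6.278 mm.
C = d / P = 6.278 / 13.8 = 0.45.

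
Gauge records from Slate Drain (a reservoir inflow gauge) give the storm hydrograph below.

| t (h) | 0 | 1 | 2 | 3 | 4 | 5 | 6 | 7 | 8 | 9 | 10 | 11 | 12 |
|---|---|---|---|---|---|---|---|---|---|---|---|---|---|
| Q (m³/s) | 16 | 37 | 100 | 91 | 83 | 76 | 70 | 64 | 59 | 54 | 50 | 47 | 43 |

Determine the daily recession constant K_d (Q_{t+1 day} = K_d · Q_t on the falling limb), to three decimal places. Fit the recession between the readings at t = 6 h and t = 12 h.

Between t = 6 h and t = 12 h the flow falls from 70 to 43 m³/s over 6×1 h = 6 h.
Per-interval ratio K = (43/70)^(1/6) = 0.9220; K_d = K^(24/1) = 0.142.

K_d ≈ 0.142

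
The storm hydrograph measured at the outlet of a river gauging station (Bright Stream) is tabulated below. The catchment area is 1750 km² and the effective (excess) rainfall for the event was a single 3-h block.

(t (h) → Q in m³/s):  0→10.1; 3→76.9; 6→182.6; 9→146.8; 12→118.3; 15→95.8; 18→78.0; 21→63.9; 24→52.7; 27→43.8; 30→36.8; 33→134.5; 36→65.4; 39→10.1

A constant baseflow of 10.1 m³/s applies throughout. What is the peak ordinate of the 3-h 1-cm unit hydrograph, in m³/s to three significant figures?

U_p ≈ 287 m³/s

Direct runoff: 0.0, 66.8, 172.5, 136.7, 108.2, 85.7, 67.9, 53.8, 42.6, 33.7, 26.7, 124.4, 55.3, 0.0 m³/s; ΣQ_DR = 974.3 m³/s, peak = 172.5 m³/s.
Runoff depth d = ΣQ_DR·Δt / A = 974.3 × 10800 / (1750 km²) = 6.013 mm.
The 1-cm UH is the DRH scaled by (10 mm)/d, so U_p = 172.5 × 10/6.013 = 287 m³/s.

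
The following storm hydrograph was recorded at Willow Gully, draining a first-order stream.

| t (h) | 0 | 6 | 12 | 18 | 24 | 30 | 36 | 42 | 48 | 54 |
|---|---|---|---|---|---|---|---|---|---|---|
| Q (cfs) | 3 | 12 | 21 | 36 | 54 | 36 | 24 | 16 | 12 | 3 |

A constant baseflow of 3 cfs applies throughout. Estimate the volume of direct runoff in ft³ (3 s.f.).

V ≈ 4.04 × 10^6 ft³

Direct-runoff ordinates (Q − Q_b): 0.0, 9.0, 18.0, 33.0, 51.0, 33.0, 21.0, 13.0, 9.0, 0.0 cfs.
ΣQ_DR = 187.0 cfs.
With Δt = 6 h = 21600 s, V = ΣQ_DR · Δt = 187.0 × 21600 = 4.04 × 10^6 ft³.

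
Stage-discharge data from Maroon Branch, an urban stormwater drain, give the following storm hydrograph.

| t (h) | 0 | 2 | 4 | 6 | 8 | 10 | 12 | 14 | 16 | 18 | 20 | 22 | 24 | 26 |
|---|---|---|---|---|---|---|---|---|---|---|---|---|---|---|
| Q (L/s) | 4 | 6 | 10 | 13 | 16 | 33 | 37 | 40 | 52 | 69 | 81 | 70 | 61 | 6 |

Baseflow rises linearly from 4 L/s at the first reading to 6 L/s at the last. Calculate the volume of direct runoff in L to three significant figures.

Direct-runoff ordinates (Q − Q_b): 0.00, 1.85, 5.69, 8.54, 11.38, 28.23, 32.08, 34.92, 46.77, 63.62, 75.46, 64.31, 55.15, 0.00 L/s.
ΣQ_DR = 428.0 L/s.
With Δt = 2 h = 7200 s, V = ΣQ_DR · Δt = 428.0 × 7200 = 3.08 × 10^6 L.

V ≈ 3.08 × 10^6 L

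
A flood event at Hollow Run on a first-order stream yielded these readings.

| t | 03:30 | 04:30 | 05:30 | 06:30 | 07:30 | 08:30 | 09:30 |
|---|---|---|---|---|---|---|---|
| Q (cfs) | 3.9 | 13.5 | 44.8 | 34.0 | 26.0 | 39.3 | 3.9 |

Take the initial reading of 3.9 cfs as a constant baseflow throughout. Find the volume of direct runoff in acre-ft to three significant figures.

V ≈ 11.4 acre-ft

Direct-runoff ordinates (Q − Q_b): 0.0, 9.6, 40.9, 30.1, 22.1, 35.4, 0.0 cfs.
ΣQ_DR = 138.1 cfs.
With Δt = 1 h = 3600 s, V = ΣQ_DR · Δt = 138.1 × 3600 = 4.97 × 10^5 ft³ = 11.4 acre-ft.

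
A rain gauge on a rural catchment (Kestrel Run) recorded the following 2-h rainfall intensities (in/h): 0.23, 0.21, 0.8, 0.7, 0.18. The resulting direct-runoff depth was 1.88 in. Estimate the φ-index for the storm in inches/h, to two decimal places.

φ ≈ 0.28 in/h

Only the 2 blocks with intensity above φ contribute runoff: 0.8, 0.7 in/h.
Σ(I−φ)·Δt = d  ⇒  (0.8+0.7 − 2φ)·2 = 1.88
φ = (1.500 − 1.88/2) / 2 = 0.28 in/h.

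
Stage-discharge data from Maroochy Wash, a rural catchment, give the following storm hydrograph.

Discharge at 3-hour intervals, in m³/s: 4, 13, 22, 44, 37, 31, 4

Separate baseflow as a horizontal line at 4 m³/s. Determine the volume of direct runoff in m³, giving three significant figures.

V ≈ 1.37 × 10^6 m³

Direct-runoff ordinates (Q − Q_b): 0.0, 9.0, 18.0, 40.0, 33.0, 27.0, 0.0 m³/s.
ΣQ_DR = 127.0 m³/s.
With Δt = 3 h = 10800 s, V = ΣQ_DR · Δt = 127.0 × 10800 = 1.37 × 10^6 m³.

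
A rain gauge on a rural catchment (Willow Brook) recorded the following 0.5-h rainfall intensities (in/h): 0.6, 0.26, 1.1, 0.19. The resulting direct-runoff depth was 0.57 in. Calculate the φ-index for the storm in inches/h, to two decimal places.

φ ≈ 0.28 in/h

Only the 2 blocks with intensity above φ contribute runoff: 0.6, 1.1 in/h.
Σ(I−φ)·Δt = d  ⇒  (0.6+1.1 − 2φ)·0.5 = 0.57
φ = (1.700 − 0.57/0.5) / 2 = 0.28 in/h.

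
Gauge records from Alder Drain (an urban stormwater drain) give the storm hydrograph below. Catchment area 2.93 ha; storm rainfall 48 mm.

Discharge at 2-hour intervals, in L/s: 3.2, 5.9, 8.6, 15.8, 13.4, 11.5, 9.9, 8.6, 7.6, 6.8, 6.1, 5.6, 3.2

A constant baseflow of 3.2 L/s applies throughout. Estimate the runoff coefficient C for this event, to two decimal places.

ΣQ_DR = 64.60 L/s; V = ΣQ_DR·Δt = 4.651 × 10^5 L.
Runoff depth d = V / A = 15.87 mm.
C = d / P = 15.87 / 48 = 0.33.

C ≈ 0.33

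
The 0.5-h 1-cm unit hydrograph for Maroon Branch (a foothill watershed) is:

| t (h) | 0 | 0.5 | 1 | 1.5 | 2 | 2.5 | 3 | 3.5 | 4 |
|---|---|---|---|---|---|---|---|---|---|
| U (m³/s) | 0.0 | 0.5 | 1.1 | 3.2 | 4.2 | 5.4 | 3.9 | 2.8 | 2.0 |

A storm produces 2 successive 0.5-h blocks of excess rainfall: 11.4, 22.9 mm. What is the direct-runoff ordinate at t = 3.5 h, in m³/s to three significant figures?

Q ≈ 12.1 m³/s

By discrete convolution, Q_j = Σ (P_i / 10 mm) · U_{j−i}.
At t = 3.5 h (j=7): Q = (11.4/10)·2.8 + (22.9/10)·3.9 = 12.1 m³/s.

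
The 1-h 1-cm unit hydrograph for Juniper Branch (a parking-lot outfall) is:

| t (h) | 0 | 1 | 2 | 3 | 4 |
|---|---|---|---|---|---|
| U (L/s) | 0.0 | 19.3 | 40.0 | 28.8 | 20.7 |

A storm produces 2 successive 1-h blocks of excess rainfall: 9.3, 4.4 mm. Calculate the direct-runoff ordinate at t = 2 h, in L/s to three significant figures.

By discrete convolution, Q_j = Σ (P_i / 10 mm) · U_{j−i}.
At t = 2 h (j=2): Q = (9.3/10)·40.0 + (4.4/10)·19.3 = 45.7 L/s.

Q ≈ 45.7 L/s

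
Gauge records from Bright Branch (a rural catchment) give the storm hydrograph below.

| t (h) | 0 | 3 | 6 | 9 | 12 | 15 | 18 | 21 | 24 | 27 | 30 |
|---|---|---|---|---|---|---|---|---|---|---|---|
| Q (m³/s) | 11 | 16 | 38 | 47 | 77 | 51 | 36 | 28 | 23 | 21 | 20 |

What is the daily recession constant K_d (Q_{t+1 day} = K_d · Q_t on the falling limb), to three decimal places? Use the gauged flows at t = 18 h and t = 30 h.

Between t = 18 h and t = 30 h the flow falls from 36 to 20 m³/s over 4×3 h = 12 h.
Per-interval ratio K = (20/36)^(1/4) = 0.8633; K_d = K^(24/3) = 0.309.

K_d ≈ 0.309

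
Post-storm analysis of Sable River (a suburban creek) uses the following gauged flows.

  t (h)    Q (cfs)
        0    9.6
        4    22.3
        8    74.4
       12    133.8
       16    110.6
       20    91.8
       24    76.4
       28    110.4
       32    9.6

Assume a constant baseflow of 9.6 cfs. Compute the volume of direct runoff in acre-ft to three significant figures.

V ≈ 183 acre-ft

Direct-runoff ordinates (Q − Q_b): 0.0, 12.7, 64.8, 124.2, 101.0, 82.2, 66.8, 100.8, 0.0 cfs.
ΣQ_DR = 552.5 cfs.
With Δt = 4 h = 14400 s, V = ΣQ_DR · Δt = 552.5 × 14400 = 7.96 × 10^6 ft³ = 183 acre-ft.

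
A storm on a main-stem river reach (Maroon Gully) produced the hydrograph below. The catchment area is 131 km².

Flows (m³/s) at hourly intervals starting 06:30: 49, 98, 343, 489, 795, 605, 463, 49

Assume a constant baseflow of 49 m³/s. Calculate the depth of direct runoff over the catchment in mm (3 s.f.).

d ≈ 68.7 mm

Direct runoff: 0.0, 49.0, 294.0, 440.0, 746.0, 556.0, 414.0, 0.0 m³/s; ΣQ_DR = 2499 m³/s.
V = ΣQ_DR · Δt = 2499 × 3600 s = 8.996 × 10^6 m³.
Over A = 131 km², depth = V / A = 68.7 mm.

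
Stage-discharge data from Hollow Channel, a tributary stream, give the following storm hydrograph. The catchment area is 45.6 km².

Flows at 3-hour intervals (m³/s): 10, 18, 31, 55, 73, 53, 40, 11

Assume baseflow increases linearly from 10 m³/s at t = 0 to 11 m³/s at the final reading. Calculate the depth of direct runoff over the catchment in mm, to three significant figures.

d ≈ 49.0 mm

Direct runoff: 0.00, 7.86, 20.71, 44.57, 62.43, 42.29, 29.14, 0.00 m³/s; ΣQ_DR = 207.0 m³/s.
V = ΣQ_DR · Δt = 207.0 × 10800 s = 2.236 × 10^6 m³.
Over A = 45.6 km², depth = V / A = 49.0 mm.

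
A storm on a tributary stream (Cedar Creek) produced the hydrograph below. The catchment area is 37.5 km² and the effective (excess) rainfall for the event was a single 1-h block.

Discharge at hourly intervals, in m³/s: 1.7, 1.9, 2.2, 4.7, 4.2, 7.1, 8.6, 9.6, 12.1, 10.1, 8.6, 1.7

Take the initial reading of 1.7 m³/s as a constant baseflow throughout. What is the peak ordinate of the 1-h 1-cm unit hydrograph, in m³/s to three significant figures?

Direct runoff: 0.0, 0.2, 0.5, 3.0, 2.5, 5.4, 6.9, 7.9, 10.4, 8.4, 6.9, 0.0 m³/s; ΣQ_DR = 52.10 m³/s, peak = 10.4 m³/s.
Runoff depth d = ΣQ_DR·Δt / A = 52.10 × 3600 / (37.5 km²) = 5.002 mm.
The 1-cm UH is the DRH scaled by (10 mm)/d, so U_p = 10.4 × 10/5.002 = 20.8 m³/s.

U_p ≈ 20.8 m³/s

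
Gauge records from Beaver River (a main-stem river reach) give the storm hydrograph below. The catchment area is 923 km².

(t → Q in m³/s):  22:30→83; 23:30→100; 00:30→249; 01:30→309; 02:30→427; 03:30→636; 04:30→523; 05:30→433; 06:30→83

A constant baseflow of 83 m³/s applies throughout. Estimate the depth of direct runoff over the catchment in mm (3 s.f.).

Direct runoff: 0.0, 17.0, 166.0, 226.0, 344.0, 553.0, 440.0, 350.0, 0.0 m³/s; ΣQ_DR = 2096 m³/s.
V = ΣQ_DR · Δt = 2096 × 3600 s = 7.546 × 10^6 m³.
Over A = 923 km², depth = V / A = 8.18 mm.

d ≈ 8.18 mm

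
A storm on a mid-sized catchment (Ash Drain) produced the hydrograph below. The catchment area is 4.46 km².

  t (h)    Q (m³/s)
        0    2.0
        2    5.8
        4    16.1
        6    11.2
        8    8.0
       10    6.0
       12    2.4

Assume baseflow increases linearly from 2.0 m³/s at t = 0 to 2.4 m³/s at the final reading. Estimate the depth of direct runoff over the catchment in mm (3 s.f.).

Direct runoff: 0.00, 3.73, 13.97, 9.00, 5.73, 3.67, 0.00 m³/s; ΣQ_DR = 36.10 m³/s.
V = ΣQ_DR · Δt = 36.10 × 7200 s = 2.599 × 10^5 m³.
Over A = 4.46 km², depth = V / A = 58.3 mm.

d ≈ 58.3 mm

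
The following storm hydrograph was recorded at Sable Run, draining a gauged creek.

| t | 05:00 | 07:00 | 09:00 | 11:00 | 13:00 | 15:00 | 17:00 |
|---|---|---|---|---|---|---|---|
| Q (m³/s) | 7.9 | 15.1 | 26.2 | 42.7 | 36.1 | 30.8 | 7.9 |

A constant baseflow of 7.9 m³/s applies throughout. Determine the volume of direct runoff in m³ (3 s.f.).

Direct-runoff ordinates (Q − Q_b): 0.0, 7.2, 18.3, 34.8, 28.2, 22.9, 0.0 m³/s.
ΣQ_DR = 111.4 m³/s.
With Δt = 2 h = 7200 s, V = ΣQ_DR · Δt = 111.4 × 7200 = 8.02 × 10^5 m³.

V ≈ 8.02 × 10^5 m³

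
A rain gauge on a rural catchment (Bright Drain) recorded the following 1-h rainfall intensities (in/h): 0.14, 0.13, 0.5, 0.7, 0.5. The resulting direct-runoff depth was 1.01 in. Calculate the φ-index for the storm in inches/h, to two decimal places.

φ ≈ 0.23 in/h

Only the 3 blocks with intensity above φ contribute runoff: 0.5, 0.7, 0.5 in/h.
Σ(I−φ)·Δt = d  ⇒  (0.5+0.7+0.5 − 3φ)·1 = 1.01
φ = (1.700 − 1.01/1) / 3 = 0.23 in/h.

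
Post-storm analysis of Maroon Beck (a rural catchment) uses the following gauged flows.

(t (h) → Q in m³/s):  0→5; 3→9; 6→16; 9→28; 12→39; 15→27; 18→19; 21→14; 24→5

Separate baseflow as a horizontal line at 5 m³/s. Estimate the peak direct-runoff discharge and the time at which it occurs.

Subtracting baseflow gives direct-runoff ordinates: 0.0, 4.0, 11.0, 23.0, 34.0, 22.0, 14.0, 9.0, 0.0 m³/s.
The maximum is 34.0 m³/s, occurring at the reading for t = 12 h.

Q_p = 34.0 m³/s at t = 12 h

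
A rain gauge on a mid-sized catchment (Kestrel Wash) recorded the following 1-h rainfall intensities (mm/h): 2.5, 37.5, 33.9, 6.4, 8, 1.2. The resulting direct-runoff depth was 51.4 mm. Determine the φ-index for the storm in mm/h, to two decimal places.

φ ≈ 10.00 mm/h

Only the 2 blocks with intensity above φ contribute runoff: 37.5, 33.9 mm/h.
Σ(I−φ)·Δt = d  ⇒  (37.5+33.9 − 2φ)·1 = 51.4
φ = (71.40 − 51.4/1) / 2 = 10.00 mm/h.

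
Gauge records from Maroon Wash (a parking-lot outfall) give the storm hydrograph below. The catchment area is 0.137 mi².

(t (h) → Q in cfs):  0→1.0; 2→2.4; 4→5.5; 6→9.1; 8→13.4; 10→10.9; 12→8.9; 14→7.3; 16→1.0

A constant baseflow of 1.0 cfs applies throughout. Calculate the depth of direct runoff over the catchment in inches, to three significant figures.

d ≈ 1.14 in

Direct runoff: 0.0, 1.4, 4.5, 8.1, 12.4, 9.9, 7.9, 6.3, 0.0 cfs; ΣQ_DR = 50.50 cfs.
V = ΣQ_DR · Δt = 50.50 × 7200 s = 3.636 × 10^5 ft³.
Over A = 0.137 mi², depth = V / A = 1.14 in.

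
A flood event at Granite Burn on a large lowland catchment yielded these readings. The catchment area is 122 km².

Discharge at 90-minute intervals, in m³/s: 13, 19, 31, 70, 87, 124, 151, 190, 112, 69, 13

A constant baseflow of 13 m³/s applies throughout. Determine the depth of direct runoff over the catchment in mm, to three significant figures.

Direct runoff: 0.0, 6.0, 18.0, 57.0, 74.0, 111.0, 138.0, 177.0, 99.0, 56.0, 0.0 m³/s; ΣQ_DR = 736.0 m³/s.
V = ΣQ_DR · Δt = 736.0 × 5400 s = 3.974 × 10^6 m³.
Over A = 122 km², depth = V / A = 32.6 mm.

d ≈ 32.6 mm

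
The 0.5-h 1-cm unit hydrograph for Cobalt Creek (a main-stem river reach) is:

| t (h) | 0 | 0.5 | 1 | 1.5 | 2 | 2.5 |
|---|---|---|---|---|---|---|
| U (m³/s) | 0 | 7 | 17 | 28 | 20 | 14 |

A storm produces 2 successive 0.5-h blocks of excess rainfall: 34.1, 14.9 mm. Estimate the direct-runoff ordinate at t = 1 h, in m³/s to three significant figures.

Q ≈ 68.4 m³/s

By discrete convolution, Q_j = Σ (P_i / 10 mm) · U_{j−i}.
At t = 1 h (j=2): Q = (34.1/10)·17 + (14.9/10)·7 = 68.4 m³/s.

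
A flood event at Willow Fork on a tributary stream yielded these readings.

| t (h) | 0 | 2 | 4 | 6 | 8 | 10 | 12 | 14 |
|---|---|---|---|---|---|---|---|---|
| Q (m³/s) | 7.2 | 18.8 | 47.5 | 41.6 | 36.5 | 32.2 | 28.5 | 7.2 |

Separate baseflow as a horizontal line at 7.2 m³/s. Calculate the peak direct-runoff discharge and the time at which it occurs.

Subtracting baseflow gives direct-runoff ordinates: 0.0, 11.6, 40.3, 34.4, 29.3, 25.0, 21.3, 0.0 m³/s.
The maximum is 40.3 m³/s, occurring at the reading for t = 4 h.

Q_p = 40.3 m³/s at t = 4 h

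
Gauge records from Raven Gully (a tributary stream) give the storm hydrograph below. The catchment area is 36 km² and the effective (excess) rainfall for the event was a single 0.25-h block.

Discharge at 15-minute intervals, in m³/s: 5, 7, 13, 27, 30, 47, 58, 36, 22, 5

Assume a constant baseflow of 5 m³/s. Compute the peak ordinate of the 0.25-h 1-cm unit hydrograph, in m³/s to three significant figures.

Direct runoff: 0.0, 2.0, 8.0, 22.0, 25.0, 42.0, 53.0, 31.0, 17.0, 0.0 m³/s; ΣQ_DR = 200.0 m³/s, peak = 53.0 m³/s.
Runoff depth d = ΣQ_DR·Δt / A = 200.0 × 900 / (36 km²) = 5.000 mm.
The 1-cm UH is the DRH scaled by (10 mm)/d, so U_p = 53.0 × 10/5.000 = 106 m³/s.

U_p ≈ 106 m³/s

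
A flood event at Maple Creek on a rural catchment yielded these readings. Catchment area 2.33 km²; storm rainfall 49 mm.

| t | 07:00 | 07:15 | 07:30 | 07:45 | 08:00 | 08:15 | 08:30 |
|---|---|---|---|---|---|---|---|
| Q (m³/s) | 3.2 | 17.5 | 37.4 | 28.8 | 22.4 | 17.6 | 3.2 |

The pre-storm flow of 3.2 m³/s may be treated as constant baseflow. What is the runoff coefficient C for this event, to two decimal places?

ΣQ_DR = 107.7 m³/s; V = ΣQ_DR·Δt = 96930 m³.
Runoff depth d = V / A = 41.60 mm.
C = d / P = 41.60 / 49 = 0.85.

C ≈ 0.85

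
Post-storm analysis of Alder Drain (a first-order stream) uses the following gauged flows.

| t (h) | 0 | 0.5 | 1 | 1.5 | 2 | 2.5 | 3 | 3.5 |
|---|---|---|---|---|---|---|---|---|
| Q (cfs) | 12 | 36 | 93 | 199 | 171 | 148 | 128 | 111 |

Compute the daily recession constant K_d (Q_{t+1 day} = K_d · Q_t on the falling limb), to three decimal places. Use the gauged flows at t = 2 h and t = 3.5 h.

K_d ≈ 0.001

Between t = 2 h and t = 3.5 h the flow falls from 171 to 111 cfs over 3×0.5 h = 1.5 h.
Per-interval ratio K = (111/171)^(1/3) = 0.8658; K_d = K^(24/0.5) = 0.001.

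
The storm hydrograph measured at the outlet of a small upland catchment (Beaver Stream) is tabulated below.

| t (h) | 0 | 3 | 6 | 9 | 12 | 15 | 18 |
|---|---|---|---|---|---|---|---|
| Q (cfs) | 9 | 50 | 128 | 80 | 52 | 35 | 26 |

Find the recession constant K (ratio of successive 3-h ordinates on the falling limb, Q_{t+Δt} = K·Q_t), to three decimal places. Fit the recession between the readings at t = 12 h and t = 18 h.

K ≈ 0.707

Using the recession-limb readings at t = 12 h and t = 18 h: Q falls from 52 to 26 cfs over 2 intervals.
K = (Q₂/Q₁)^(1/2) = (26/52)^(1/2) = 0.707.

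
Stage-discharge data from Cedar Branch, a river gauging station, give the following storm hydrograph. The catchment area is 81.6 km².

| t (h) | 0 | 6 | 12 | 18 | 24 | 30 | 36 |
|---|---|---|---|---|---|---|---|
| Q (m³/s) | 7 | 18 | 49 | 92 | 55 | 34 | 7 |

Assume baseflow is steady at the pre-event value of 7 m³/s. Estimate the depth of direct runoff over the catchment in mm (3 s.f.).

d ≈ 56.4 mm

Direct runoff: 0.0, 11.0, 42.0, 85.0, 48.0, 27.0, 0.0 m³/s; ΣQ_DR = 213.0 m³/s.
V = ΣQ_DR · Δt = 213.0 × 21600 s = 4.601 × 10^6 m³.
Over A = 81.6 km², depth = V / A = 56.4 mm.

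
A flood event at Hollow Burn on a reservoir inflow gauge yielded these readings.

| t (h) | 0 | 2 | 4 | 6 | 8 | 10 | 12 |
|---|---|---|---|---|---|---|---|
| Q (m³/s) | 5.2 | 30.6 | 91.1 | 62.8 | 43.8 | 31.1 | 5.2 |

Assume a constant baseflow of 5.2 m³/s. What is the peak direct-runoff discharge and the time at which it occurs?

Q_p = 85.9 m³/s at t = 4 h

Subtracting baseflow gives direct-runoff ordinates: 0.0, 25.4, 85.9, 57.6, 38.6, 25.9, 0.0 m³/s.
The maximum is 85.9 m³/s, occurring at the reading for t = 4 h.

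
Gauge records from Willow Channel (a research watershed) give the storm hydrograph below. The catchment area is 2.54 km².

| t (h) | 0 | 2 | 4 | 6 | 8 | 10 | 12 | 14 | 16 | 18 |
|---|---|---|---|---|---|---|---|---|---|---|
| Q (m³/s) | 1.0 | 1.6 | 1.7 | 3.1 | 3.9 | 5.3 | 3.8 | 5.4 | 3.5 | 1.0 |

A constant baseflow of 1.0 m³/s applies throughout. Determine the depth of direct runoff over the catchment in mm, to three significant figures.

d ≈ 57.5 mm

Direct runoff: 0.0, 0.6, 0.7, 2.1, 2.9, 4.3, 2.8, 4.4, 2.5, 0.0 m³/s; ΣQ_DR = 20.30 m³/s.
V = ΣQ_DR · Δt = 20.30 × 7200 s = 1.462 × 10^5 m³.
Over A = 2.54 km², depth = V / A = 57.5 mm.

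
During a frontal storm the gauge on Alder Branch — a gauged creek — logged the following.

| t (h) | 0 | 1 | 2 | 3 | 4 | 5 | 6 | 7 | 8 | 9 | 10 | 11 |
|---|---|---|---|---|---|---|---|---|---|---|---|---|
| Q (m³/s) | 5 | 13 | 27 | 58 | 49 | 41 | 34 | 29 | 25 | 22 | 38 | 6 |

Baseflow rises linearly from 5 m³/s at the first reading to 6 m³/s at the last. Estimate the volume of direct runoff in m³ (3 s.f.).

V ≈ 1.01 × 10^6 m³

Direct-runoff ordinates (Q − Q_b): 0.00, 7.91, 21.82, 52.73, 43.64, 35.55, 28.45, 23.36, 19.27, 16.18, 32.09, 0.00 m³/s.
ΣQ_DR = 281.0 m³/s.
With Δt = 1 h = 3600 s, V = ΣQ_DR · Δt = 281.0 × 3600 = 1.01 × 10^6 m³.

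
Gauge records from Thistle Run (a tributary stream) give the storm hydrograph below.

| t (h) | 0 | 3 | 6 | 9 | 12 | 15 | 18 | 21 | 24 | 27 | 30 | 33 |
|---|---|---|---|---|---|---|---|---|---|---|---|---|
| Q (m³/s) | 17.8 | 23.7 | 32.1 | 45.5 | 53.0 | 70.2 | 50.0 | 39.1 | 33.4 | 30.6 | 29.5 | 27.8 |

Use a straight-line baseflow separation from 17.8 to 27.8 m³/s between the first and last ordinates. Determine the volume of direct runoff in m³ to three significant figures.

V ≈ 1.93 × 10^6 m³

Direct-runoff ordinates (Q − Q_b): 0.00, 4.99, 12.48, 24.97, 31.56, 47.85, 26.75, 14.94, 8.33, 4.62, 2.61, 0.00 m³/s.
ΣQ_DR = 179.1 m³/s.
With Δt = 3 h = 10800 s, V = ΣQ_DR · Δt = 179.1 × 10800 = 1.93 × 10^6 m³.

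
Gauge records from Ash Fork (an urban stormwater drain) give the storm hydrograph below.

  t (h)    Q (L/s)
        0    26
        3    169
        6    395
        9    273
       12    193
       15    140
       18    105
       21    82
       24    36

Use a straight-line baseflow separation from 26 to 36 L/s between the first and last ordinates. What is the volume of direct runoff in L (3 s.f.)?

Direct-runoff ordinates (Q − Q_b): 0.00, 141.75, 366.50, 243.25, 162.00, 107.75, 71.50, 47.25, 0.00 L/s.
ΣQ_DR = 1140 L/s.
With Δt = 3 h = 10800 s, V = ΣQ_DR · Δt = 1140 × 10800 = 1.23 × 10^7 L.

V ≈ 1.23 × 10^7 L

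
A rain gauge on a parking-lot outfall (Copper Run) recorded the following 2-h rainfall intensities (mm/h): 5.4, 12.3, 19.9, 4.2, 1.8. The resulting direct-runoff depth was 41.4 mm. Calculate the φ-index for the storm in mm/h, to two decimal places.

φ ≈ 5.75 mm/h

Only the 2 blocks with intensity above φ contribute runoff: 12.3, 19.9 mm/h.
Σ(I−φ)·Δt = d  ⇒  (12.3+19.9 − 2φ)·2 = 41.4
φ = (32.20 − 41.4/2) / 2 = 5.75 mm/h.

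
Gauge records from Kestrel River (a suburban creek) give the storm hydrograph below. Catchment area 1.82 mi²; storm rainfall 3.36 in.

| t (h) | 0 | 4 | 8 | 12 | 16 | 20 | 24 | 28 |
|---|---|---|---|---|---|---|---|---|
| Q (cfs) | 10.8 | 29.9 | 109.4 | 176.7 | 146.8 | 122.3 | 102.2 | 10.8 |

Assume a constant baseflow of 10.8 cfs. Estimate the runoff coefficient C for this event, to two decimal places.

ΣQ_DR = 622.5 cfs; V = ΣQ_DR·Δt = 8.964 × 10^6 ft³.
Runoff depth d = V / A = 2.120 in.
C = d / P = 2.120 / 3.36 = 0.63.

C ≈ 0.63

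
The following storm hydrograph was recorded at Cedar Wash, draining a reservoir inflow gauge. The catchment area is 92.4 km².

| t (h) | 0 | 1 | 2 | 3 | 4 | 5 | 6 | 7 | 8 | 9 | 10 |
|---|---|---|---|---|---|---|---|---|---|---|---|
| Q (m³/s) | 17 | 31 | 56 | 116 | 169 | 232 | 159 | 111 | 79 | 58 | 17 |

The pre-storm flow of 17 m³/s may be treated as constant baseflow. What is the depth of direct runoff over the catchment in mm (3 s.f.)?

Direct runoff: 0.0, 14.0, 39.0, 99.0, 152.0, 215.0, 142.0, 94.0, 62.0, 41.0, 0.0 m³/s; ΣQ_DR = 858.0 m³/s.
V = ΣQ_DR · Δt = 858.0 × 3600 s = 3.089 × 10^6 m³.
Over A = 92.4 km², depth = V / A = 33.4 mm.

d ≈ 33.4 mm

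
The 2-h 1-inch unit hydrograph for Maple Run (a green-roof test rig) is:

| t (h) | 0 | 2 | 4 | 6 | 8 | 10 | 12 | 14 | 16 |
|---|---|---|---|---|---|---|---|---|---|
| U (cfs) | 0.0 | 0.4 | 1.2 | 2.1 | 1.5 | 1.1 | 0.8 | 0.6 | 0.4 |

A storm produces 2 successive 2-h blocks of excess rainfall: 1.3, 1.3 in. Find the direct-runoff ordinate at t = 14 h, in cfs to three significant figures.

By discrete convolution, Q_j = Σ (P_i / 1 in) · U_{j−i}.
At t = 14 h (j=7): Q = (1.3/1)·0.6 + (1.3/1)·0.8 = 1.82 cfs.

Q ≈ 1.82 cfs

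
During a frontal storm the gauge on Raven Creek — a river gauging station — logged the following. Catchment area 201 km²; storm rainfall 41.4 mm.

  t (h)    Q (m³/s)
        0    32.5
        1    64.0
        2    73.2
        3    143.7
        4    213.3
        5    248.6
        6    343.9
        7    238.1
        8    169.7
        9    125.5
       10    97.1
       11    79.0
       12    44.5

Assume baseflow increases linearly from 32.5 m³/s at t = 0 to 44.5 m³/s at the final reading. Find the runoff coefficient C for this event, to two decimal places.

ΣQ_DR = 1373 m³/s; V = ΣQ_DR·Δt = 4.941 × 10^6 m³.
Runoff depth d = V / A = 24.58 mm.
C = d / P = 24.58 / 41.4 = 0.59.

C ≈ 0.59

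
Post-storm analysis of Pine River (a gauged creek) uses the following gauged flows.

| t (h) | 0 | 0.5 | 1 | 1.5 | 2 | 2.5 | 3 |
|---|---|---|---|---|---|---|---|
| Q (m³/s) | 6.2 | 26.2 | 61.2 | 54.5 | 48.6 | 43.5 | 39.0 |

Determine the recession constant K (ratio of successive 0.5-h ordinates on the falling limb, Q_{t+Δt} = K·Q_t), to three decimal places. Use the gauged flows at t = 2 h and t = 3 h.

K ≈ 0.896

Using the recession-limb readings at t = 2 h and t = 3 h: Q falls from 48.6 to 39.0 m³/s over 2 intervals.
K = (Q₂/Q₁)^(1/2) = (39.0/48.6)^(1/2) = 0.896.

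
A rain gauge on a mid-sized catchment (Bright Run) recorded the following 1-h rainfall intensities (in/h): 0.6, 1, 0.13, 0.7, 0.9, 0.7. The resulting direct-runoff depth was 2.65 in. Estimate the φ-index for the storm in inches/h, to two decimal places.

φ ≈ 0.25 in/h

Only the 5 blocks with intensity above φ contribute runoff: 0.6, 1, 0.7, 0.9, 0.7 in/h.
Σ(I−φ)·Δt = d  ⇒  (0.6+1+0.7+0.9+0.7 − 5φ)·1 = 2.65
φ = (3.900 − 2.65/1) / 5 = 0.25 in/h.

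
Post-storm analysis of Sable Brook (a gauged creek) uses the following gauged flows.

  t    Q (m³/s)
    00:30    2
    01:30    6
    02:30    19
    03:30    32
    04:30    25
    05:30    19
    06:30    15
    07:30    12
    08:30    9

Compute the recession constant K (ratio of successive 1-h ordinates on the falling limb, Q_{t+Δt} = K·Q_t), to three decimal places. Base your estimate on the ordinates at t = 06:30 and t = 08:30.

K ≈ 0.775

Using the recession-limb readings at t = 06:30 and t = 08:30: Q falls from 15 to 9 m³/s over 2 intervals.
K = (Q₂/Q₁)^(1/2) = (9/15)^(1/2) = 0.775.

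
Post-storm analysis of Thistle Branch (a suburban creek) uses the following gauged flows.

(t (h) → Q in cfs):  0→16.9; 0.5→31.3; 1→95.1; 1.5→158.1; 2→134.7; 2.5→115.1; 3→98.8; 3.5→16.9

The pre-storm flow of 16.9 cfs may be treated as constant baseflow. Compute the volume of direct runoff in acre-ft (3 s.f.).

Direct-runoff ordinates (Q − Q_b): 0.0, 14.4, 78.2, 141.2, 117.8, 98.2, 81.9, 0.0 cfs.
ΣQ_DR = 531.7 cfs.
With Δt = 0.5 h = 1800 s, V = ΣQ_DR · Δt = 531.7 × 1800 = 9.57 × 10^5 ft³ = 22.0 acre-ft.

V ≈ 22.0 acre-ft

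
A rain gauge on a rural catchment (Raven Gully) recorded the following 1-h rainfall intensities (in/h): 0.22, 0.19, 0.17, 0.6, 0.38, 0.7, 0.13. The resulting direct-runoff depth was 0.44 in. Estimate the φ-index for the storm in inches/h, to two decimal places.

φ ≈ 0.43 in/h

Only the 2 blocks with intensity above φ contribute runoff: 0.6, 0.7 in/h.
Σ(I−φ)·Δt = d  ⇒  (0.6+0.7 − 2φ)·1 = 0.44
φ = (1.300 − 0.44/1) / 2 = 0.43 in/h.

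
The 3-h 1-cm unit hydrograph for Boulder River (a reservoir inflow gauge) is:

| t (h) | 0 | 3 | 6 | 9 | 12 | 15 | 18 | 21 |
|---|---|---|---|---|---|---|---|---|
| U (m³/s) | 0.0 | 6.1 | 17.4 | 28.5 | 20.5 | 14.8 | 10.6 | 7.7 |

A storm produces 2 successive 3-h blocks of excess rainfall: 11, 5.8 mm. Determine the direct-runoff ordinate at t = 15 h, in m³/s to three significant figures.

Q ≈ 28.2 m³/s

By discrete convolution, Q_j = Σ (P_i / 10 mm) · U_{j−i}.
At t = 15 h (j=5): Q = (11/10)·14.8 + (5.8/10)·20.5 = 28.2 m³/s.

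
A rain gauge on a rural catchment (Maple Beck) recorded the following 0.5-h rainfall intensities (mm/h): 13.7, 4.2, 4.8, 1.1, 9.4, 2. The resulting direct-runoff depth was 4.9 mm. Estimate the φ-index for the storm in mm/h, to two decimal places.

φ ≈ 6.65 mm/h

Only the 2 blocks with intensity above φ contribute runoff: 13.7, 9.4 mm/h.
Σ(I−φ)·Δt = d  ⇒  (13.7+9.4 − 2φ)·0.5 = 4.9
φ = (23.10 − 4.9/0.5) / 2 = 6.65 mm/h.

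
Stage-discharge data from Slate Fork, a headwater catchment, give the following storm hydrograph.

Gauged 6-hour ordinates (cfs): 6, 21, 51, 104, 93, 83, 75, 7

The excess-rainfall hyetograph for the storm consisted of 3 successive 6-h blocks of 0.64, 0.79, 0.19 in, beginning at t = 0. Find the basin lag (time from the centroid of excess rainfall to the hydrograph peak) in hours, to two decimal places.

t_L ≈ 10.67 h

Centroid of excess rainfall: t_c = Σ P_i·t̄_i / ΣP_i = 7.3333 h (block centres at 3, 9, 15 h).
Hydrograph peak occurs at t = 18 h, so basin lag t_L = 18 − 7.3333 = 10.67 h.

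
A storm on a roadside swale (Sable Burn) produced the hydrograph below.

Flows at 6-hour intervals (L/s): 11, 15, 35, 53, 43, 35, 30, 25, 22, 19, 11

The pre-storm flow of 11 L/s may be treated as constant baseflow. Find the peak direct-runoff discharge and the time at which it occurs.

Subtracting baseflow gives direct-runoff ordinates: 0.0, 4.0, 24.0, 42.0, 32.0, 24.0, 19.0, 14.0, 11.0, 8.0, 0.0 L/s.
The maximum is 42.0 L/s, occurring at the reading for t = 18 h.

Q_p = 42.0 L/s at t = 18 h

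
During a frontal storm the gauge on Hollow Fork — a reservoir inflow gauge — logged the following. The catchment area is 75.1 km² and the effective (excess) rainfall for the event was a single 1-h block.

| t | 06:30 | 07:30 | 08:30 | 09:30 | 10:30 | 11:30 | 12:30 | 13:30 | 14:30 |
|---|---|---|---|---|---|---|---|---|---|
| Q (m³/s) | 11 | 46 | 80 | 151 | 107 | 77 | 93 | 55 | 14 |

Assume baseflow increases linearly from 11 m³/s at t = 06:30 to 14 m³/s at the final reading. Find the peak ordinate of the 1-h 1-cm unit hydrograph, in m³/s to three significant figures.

U_p ≈ 55.6 m³/s

Direct runoff: 0.00, 34.62, 68.25, 138.88, 94.50, 64.12, 79.75, 41.38, 0.00 m³/s; ΣQ_DR = 521.5 m³/s, peak = 138.88 m³/s.
Runoff depth d = ΣQ_DR·Δt / A = 521.5 × 3600 / (75.1 km²) = 25.00 mm.
The 1-cm UH is the DRH scaled by (10 mm)/d, so U_p = 138.88 × 10/25.00 = 55.6 m³/s.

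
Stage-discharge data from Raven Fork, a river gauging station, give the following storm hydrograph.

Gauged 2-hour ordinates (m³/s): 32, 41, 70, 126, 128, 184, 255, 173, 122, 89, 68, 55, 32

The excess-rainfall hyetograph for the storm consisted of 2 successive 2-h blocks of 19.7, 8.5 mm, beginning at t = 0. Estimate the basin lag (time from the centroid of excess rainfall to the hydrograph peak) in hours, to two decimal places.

Centroid of excess rainfall: t_c = Σ P_i·t̄_i / ΣP_i = 1.6028 h (block centres at 1, 3 h).
Hydrograph peak occurs at t = 12 h, so basin lag t_L = 12 − 1.6028 = 10.40 h.

t_L ≈ 10.40 h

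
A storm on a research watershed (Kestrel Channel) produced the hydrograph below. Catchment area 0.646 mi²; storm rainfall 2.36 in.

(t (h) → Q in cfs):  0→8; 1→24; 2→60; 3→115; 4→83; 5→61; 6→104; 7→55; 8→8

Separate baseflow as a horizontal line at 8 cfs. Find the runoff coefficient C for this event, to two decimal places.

ΣQ_DR = 446.0 cfs; V = ΣQ_DR·Δt = 1.606 × 10^6 ft³.
Runoff depth d = V / A = 1.070 in.
C = d / P = 1.070 / 2.36 = 0.45.

C ≈ 0.45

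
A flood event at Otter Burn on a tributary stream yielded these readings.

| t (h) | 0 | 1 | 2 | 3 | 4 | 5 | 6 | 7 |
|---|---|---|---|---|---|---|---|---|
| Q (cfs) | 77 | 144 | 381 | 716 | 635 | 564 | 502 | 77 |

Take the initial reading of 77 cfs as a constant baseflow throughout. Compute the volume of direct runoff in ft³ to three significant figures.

Direct-runoff ordinates (Q − Q_b): 0.0, 67.0, 304.0, 639.0, 558.0, 487.0, 425.0, 0.0 cfs.
ΣQ_DR = 2480 cfs.
With Δt = 1 h = 3600 s, V = ΣQ_DR · Δt = 2480 × 3600 = 8.93 × 10^6 ft³.

V ≈ 8.93 × 10^6 ft³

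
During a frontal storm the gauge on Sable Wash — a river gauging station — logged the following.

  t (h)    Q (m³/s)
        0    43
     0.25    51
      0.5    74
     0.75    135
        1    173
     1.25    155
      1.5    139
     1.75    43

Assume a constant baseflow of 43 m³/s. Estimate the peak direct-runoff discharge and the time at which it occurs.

Subtracting baseflow gives direct-runoff ordinates: 0.0, 8.0, 31.0, 92.0, 130.0, 112.0, 96.0, 0.0 m³/s.
The maximum is 130.0 m³/s, occurring at the reading for t = 1 h.

Q_p = 130.0 m³/s at t = 1 h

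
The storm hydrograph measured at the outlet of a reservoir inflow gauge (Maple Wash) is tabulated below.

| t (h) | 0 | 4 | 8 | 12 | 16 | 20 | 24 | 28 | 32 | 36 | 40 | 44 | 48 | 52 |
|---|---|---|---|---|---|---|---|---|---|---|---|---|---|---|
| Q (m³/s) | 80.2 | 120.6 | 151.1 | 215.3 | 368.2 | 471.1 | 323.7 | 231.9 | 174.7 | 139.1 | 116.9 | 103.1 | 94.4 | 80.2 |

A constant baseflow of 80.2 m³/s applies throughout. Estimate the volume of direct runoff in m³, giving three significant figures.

V ≈ 2.23 × 10^7 m³

Direct-runoff ordinates (Q − Q_b): 0.0, 40.4, 70.9, 135.1, 288.0, 390.9, 243.5, 151.7, 94.5, 58.9, 36.7, 22.9, 14.2, 0.0 m³/s.
ΣQ_DR = 1548 m³/s.
With Δt = 4 h = 14400 s, V = ΣQ_DR · Δt = 1548 × 14400 = 2.23 × 10^7 m³.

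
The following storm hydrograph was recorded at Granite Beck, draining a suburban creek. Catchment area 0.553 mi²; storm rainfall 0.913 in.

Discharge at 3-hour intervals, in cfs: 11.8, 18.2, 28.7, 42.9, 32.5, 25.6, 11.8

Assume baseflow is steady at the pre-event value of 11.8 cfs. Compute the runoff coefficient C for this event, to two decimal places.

C ≈ 0.82

ΣQ_DR = 88.90 cfs; V = ΣQ_DR·Δt = 9.601 × 10^5 ft³.
Runoff depth d = V / A = 0.7473 in.
C = d / P = 0.7473 / 0.913 = 0.82.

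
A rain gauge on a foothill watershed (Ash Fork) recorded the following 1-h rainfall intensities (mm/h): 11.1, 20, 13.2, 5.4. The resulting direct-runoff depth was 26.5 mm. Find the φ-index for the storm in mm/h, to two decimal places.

φ ≈ 5.93 mm/h

Only the 3 blocks with intensity above φ contribute runoff: 11.1, 20, 13.2 mm/h.
Σ(I−φ)·Δt = d  ⇒  (11.1+20+13.2 − 3φ)·1 = 26.5
φ = (44.30 − 26.5/1) / 3 = 5.93 mm/h.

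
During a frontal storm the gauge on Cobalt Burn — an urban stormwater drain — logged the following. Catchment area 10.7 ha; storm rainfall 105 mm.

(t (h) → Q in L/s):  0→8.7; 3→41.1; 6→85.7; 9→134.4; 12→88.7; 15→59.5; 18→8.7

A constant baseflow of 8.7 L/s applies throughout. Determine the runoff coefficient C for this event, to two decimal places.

C ≈ 0.35

ΣQ_DR = 365.9 L/s; V = ΣQ_DR·Δt = 3.952 × 10^6 L.
Runoff depth d = V / A = 36.93 mm.
C = d / P = 36.93 / 105 = 0.35.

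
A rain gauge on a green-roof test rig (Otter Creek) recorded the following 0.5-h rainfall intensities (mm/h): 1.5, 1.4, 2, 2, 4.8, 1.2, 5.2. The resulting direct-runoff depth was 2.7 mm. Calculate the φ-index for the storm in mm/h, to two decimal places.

φ ≈ 2.30 mm/h

Only the 2 blocks with intensity above φ contribute runoff: 4.8, 5.2 mm/h.
Σ(I−φ)·Δt = d  ⇒  (4.8+5.2 − 2φ)·0.5 = 2.7
φ = (10.00 − 2.7/0.5) / 2 = 2.30 mm/h.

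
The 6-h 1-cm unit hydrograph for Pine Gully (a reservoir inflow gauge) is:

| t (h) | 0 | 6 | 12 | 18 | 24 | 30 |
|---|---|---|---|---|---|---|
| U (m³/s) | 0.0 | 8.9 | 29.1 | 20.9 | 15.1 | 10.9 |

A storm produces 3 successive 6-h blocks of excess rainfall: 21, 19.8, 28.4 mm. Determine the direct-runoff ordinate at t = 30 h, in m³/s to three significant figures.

Q ≈ 112 m³/s

By discrete convolution, Q_j = Σ (P_i / 10 mm) · U_{j−i}.
At t = 30 h (j=5): Q = (21/10)·10.9 + (19.8/10)·15.1 + (28.4/10)·20.9 = 112 m³/s.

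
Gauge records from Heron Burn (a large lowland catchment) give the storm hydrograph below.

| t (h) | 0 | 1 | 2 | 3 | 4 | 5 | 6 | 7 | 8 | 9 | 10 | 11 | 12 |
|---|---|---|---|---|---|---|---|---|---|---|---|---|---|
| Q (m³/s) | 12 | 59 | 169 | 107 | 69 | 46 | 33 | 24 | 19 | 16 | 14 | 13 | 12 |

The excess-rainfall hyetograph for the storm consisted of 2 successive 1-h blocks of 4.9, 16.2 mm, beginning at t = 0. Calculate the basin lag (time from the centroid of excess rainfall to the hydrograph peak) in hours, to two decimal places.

t_L ≈ 0.73 h

Centroid of excess rainfall: t_c = Σ P_i·t̄_i / ΣP_i = 1.2678 h (block centres at 0.5, 1.5 h).
Hydrograph peak occurs at t = 2 h, so basin lag t_L = 2 − 1.2678 = 0.73 h.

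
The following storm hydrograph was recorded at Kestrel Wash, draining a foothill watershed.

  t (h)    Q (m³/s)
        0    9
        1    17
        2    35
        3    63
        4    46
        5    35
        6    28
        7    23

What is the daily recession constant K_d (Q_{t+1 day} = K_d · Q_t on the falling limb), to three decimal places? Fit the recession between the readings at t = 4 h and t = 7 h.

Between t = 4 h and t = 7 h the flow falls from 46 to 23 m³/s over 3×1 h = 3 h.
Per-interval ratio K = (23/46)^(1/3) = 0.7937; K_d = K^(24/1) = 0.004.

K_d ≈ 0.004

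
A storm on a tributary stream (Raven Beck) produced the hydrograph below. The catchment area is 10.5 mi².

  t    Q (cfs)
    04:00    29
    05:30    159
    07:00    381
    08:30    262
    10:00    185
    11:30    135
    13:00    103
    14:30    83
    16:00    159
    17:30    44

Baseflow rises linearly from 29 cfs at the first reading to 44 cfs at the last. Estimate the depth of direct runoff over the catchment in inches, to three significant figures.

d ≈ 0.260 in

Direct runoff: 0.00, 128.33, 348.67, 228.00, 149.33, 97.67, 64.00, 42.33, 116.67, 0.00 cfs; ΣQ_DR = 1175 cfs.
V = ΣQ_DR · Δt = 1175 × 5400 s = 6.345 × 10^6 ft³.
Over A = 10.5 mi², depth = V / A = 0.260 in.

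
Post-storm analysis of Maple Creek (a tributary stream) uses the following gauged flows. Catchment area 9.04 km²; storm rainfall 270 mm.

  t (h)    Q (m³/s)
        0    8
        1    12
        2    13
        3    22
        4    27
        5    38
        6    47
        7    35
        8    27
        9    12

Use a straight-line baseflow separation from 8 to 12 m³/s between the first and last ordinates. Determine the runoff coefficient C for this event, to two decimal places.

ΣQ_DR = 141.0 m³/s; V = ΣQ_DR·Δt = 5.076 × 10^5 m³.
Runoff depth d = V / A = 56.15 mm.
C = d / P = 56.15 / 270 = 0.21.

C ≈ 0.21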